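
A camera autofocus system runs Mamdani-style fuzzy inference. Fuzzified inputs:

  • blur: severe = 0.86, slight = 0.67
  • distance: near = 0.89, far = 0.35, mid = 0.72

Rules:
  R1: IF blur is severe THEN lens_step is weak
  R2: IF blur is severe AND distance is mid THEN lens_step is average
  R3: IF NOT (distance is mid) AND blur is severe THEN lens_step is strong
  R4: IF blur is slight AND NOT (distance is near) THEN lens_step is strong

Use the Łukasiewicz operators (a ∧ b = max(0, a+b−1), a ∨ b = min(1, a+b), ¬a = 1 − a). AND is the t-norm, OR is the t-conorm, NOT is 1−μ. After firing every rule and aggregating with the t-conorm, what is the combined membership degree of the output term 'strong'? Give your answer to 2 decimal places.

R1: severe=0.86 → w = 0.86
R2: severe=0.86, mid=0.72; AND[max(0, a+b−1)] → w = 0.58
R3: ¬mid=1−0.72=0.28, severe=0.86; AND[max(0, a+b−1)] → w = 0.14
R4: slight=0.67, ¬near=1−0.89=0.11; AND[max(0, a+b−1)] → w = 0.00
Rules with consequent 'strong': {R3, R4} → strengths 0.14, 0.00
Aggregate via t-conorm [min(1, a+b)]: 0.14

0.14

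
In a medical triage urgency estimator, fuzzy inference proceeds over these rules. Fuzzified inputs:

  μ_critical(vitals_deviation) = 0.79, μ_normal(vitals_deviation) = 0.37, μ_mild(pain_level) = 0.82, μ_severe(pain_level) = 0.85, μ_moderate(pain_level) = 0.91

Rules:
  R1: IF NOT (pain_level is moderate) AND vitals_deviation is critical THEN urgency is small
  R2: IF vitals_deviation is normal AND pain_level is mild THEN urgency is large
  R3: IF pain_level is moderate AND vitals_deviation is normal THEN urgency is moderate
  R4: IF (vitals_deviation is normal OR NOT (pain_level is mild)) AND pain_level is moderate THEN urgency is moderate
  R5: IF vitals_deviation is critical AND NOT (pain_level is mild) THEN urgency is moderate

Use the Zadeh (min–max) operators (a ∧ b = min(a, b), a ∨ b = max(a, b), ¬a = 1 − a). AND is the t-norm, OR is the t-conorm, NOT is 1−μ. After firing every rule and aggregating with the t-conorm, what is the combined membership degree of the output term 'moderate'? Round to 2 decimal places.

0.37

R1: ¬moderate=1−0.91=0.09, critical=0.79; AND[min(a, b)] → w = 0.09
R2: normal=0.37, mild=0.82; AND[min(a, b)] → w = 0.37
R3: moderate=0.91, normal=0.37; AND[min(a, b)] → w = 0.37
R4: (normal=0.37 OR ¬mild=1−0.82=0.18) = 0.37; AND[min(a, b)] with moderate=0.91 → w = 0.37
R5: critical=0.79, ¬mild=1−0.82=0.18; AND[min(a, b)] → w = 0.18
Rules with consequent 'moderate': {R3, R4, R5} → strengths 0.37, 0.37, 0.18
Aggregate via t-conorm [max(a, b)]: 0.37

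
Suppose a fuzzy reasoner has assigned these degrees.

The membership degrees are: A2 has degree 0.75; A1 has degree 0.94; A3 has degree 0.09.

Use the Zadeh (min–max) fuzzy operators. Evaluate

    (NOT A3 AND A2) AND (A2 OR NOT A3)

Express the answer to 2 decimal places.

NOT A3 = 1 − 0.09 = 0.91
NOT A3 AND A2 = min(a, b) on (0.91, 0.75) = 0.75
NOT A3 = 1 − 0.09 = 0.91
A2 OR NOT A3 = max(a, b) on (0.75, 0.91) = 0.91
(NOT A3 AND A2) AND (A2 OR NOT A3) = min(a, b) on (0.75, 0.91) = 0.75

0.75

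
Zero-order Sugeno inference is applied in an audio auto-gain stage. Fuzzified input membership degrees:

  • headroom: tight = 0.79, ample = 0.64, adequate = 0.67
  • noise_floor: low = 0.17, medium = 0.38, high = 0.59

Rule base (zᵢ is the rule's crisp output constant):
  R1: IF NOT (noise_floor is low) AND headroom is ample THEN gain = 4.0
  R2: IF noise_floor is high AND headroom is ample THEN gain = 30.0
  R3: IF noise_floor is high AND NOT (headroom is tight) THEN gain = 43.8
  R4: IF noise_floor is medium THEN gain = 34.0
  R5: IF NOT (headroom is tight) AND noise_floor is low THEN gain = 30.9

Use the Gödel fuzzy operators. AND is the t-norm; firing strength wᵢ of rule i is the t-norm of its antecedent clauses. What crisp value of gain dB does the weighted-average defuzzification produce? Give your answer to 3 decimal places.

R1 (z=4.0): ¬low=1−0.17=0.83, ample=0.64; AND[min(a, b)] → w = 0.64
R2 (z=30.0): high=0.59, ample=0.64; AND[min(a, b)] → w = 0.59
R3 (z=43.8): high=0.59, ¬tight=1−0.79=0.21; AND[min(a, b)] → w = 0.21
R4 (z=34.0): medium=0.38 → w = 0.38
R5 (z=30.9): ¬tight=1−0.79=0.21, low=0.17; AND[min(a, b)] → w = 0.17
Weighted average = (0.64·4.0 + 0.59·30.0 + 0.21·43.8 + 0.38·34.0 + 0.17·30.9) / (0.64 + 0.59 + 0.21 + 0.38 + 0.17)
  = 47.6310 / 1.9900 = 23.935

23.935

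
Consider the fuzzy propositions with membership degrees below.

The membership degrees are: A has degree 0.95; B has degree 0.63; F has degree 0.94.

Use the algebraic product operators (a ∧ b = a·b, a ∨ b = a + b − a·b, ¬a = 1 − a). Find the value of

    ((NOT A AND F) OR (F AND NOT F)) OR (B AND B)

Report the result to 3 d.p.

NOT A = 1 − 0.9500 = 0.0500
NOT A AND F = a·b on (0.0500, 0.9400) = 0.0470
NOT F = 1 − 0.9400 = 0.0600
F AND NOT F = a·b on (0.9400, 0.0600) = 0.0564
(NOT A AND F) OR (F AND NOT F) = a + b − a·b on (0.0470, 0.0564) = 0.1007
B AND B = a·b on (0.6300, 0.6300) = 0.3969
((NOT A AND F) OR (F AND NOT F)) OR (B AND B) = a + b − a·b on (0.1007, 0.3969) = 0.4577

0.458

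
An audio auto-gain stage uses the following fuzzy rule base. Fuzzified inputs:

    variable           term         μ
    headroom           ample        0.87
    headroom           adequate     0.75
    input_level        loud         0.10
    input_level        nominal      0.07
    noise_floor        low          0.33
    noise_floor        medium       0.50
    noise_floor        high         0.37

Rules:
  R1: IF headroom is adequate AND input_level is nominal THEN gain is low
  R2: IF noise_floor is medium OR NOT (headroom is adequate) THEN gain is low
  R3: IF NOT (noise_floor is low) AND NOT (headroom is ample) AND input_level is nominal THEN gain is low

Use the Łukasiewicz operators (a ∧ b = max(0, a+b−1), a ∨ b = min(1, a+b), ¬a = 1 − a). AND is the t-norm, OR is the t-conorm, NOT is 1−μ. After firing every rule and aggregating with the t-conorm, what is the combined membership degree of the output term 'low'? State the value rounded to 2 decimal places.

0.75

R1: adequate=0.75, nominal=0.07; AND[max(0, a+b−1)] → w = 0.00
R2: medium=0.50, ¬adequate=1−0.75=0.25; OR[min(1, a+b)] → w = 0.75
R3: ¬low=1−0.33=0.67, ¬ample=1−0.87=0.13, nominal=0.07; AND[max(0, a+b−1)] → w = 0.00
Rules with consequent 'low': {R1, R2, R3} → strengths 0.00, 0.75, 0.00
Aggregate via t-conorm [min(1, a+b)]: 0.75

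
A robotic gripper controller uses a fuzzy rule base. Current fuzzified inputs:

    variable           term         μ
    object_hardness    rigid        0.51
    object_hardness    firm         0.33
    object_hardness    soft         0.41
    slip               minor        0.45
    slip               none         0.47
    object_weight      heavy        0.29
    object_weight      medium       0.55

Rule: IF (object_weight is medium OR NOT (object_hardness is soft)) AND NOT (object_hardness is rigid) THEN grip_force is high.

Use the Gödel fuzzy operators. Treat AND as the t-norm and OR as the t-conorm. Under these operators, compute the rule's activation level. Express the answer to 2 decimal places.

firing strength: (medium=0.55 OR ¬soft=1−0.41=0.59) = 0.59; AND[min(a, b)] with ¬rigid=1−0.51=0.49 → w = 0.49

0.49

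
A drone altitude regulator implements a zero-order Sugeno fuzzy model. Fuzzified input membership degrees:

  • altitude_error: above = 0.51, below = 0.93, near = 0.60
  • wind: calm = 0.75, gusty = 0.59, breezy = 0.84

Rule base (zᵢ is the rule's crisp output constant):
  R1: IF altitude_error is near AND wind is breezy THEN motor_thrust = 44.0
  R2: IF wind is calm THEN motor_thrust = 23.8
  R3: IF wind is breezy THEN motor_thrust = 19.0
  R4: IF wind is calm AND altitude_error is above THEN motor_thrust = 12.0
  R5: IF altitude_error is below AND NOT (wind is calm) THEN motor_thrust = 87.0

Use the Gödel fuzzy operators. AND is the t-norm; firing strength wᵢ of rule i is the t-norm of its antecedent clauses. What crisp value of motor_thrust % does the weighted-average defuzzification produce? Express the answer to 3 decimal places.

R1 (z=44.0): near=0.60, breezy=0.84; AND[min(a, b)] → w = 0.60
R2 (z=23.8): calm=0.75 → w = 0.75
R3 (z=19.0): breezy=0.84 → w = 0.84
R4 (z=12.0): calm=0.75, above=0.51; AND[min(a, b)] → w = 0.51
R5 (z=87.0): below=0.93, ¬calm=1−0.75=0.25; AND[min(a, b)] → w = 0.25
Weighted average = (0.60·44.0 + 0.75·23.8 + 0.84·19.0 + 0.51·12.0 + 0.25·87.0) / (0.60 + 0.75 + 0.84 + 0.51 + 0.25)
  = 88.0800 / 2.9500 = 29.858

29.858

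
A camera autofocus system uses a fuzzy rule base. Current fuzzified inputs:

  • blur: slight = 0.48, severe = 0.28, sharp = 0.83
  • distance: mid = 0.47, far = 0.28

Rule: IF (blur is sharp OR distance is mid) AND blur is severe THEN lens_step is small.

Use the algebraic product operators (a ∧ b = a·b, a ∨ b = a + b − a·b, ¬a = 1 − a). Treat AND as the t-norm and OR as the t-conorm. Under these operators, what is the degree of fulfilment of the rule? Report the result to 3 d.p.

0.255

firing strength: (sharp=0.83 OR mid=0.47) = 0.9099; AND[a·b] with severe=0.28 → w = 0.2548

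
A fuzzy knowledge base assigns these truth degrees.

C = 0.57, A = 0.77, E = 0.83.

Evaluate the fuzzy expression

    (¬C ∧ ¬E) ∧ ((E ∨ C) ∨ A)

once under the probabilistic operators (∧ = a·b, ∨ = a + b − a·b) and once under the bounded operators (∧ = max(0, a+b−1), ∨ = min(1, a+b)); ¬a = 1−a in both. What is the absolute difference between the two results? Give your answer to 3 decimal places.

Under probabilistic:
  ¬C = 1 − 0.5700 = 0.4300
  ¬E = 1 − 0.8300 = 0.1700
  ¬C ∧ ¬E = a·b on (0.4300, 0.1700) = 0.0731
  E ∨ C = a + b − a·b on (0.8300, 0.5700) = 0.9269
  (E ∨ C) ∨ A = a + b − a·b on (0.9269, 0.7700) = 0.9832
  (¬C ∧ ¬E) ∧ ((E ∨ C) ∨ A) = a·b on (0.0731, 0.9832) = 0.0719
  → value = 0.0719
Under bounded:
  ¬C = 1 − 0.57 = 0.43
  ¬E = 1 − 0.83 = 0.17
  ¬C ∧ ¬E = max(0, a+b−1) on (0.43, 0.17) = 0.00
  E ∨ C = min(1, a+b) on (0.83, 0.57) = 1.00
  (E ∨ C) ∨ A = min(1, a+b) on (1.00, 0.77) = 1.00
  (¬C ∧ ¬E) ∧ ((E ∨ C) ∨ A) = max(0, a+b−1) on (0.00, 1.00) = 0.00
  → value = 0.0000
|0.0719 − 0.0000| = 0.072

0.072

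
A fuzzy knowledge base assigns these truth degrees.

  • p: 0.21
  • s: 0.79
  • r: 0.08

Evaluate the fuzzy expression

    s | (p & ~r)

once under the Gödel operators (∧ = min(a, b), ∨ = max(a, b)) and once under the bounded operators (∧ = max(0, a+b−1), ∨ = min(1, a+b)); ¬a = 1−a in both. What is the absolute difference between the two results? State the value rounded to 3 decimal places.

Under Gödel:
  ~r = 1 − 0.08 = 0.92
  p & ~r = min(a, b) on (0.21, 0.92) = 0.21
  s | (p & ~r) = max(a, b) on (0.79, 0.21) = 0.79
  → value = 0.7900
Under bounded:
  ~r = 1 − 0.08 = 0.92
  p & ~r = max(0, a+b−1) on (0.21, 0.92) = 0.13
  s | (p & ~r) = min(1, a+b) on (0.79, 0.13) = 0.92
  → value = 0.9200
|0.7900 − 0.9200| = 0.130

0.130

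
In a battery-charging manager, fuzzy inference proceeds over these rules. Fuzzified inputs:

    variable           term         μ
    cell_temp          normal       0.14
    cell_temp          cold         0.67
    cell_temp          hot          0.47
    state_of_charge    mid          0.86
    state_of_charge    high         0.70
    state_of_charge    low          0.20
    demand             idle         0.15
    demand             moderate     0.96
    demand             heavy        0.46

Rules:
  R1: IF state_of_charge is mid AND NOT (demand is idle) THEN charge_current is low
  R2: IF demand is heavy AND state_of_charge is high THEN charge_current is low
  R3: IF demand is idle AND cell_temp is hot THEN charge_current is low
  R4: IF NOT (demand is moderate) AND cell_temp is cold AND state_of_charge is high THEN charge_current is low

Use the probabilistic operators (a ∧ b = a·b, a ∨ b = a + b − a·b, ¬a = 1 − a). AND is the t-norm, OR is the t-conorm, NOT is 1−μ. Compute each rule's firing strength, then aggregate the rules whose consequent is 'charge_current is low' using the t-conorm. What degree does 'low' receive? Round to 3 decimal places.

0.834

R1: mid=0.86, ¬idle=1−0.15=0.85; AND[a·b] → w = 0.7310
R2: heavy=0.46, high=0.70; AND[a·b] → w = 0.3220
R3: idle=0.15, hot=0.47; AND[a·b] → w = 0.0705
R4: ¬moderate=1−0.96=0.04, cold=0.67, high=0.70; AND[a·b] → w = 0.0188
Rules with consequent 'low': {R1, R2, R3, R4} → strengths 0.7310, 0.3220, 0.0705, 0.0188
Aggregate via t-conorm [a + b − a·b]: 0.8337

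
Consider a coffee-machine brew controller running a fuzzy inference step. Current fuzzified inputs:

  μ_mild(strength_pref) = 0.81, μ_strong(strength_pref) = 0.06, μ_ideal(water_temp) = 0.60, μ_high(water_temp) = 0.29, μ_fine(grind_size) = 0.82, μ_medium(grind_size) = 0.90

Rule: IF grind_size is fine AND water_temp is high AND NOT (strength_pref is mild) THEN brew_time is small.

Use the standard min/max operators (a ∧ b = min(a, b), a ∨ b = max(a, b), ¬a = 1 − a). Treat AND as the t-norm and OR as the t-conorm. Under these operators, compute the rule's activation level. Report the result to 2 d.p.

0.19

firing strength: fine=0.82, high=0.29, ¬mild=1−0.81=0.19; AND[min(a, b)] → w = 0.19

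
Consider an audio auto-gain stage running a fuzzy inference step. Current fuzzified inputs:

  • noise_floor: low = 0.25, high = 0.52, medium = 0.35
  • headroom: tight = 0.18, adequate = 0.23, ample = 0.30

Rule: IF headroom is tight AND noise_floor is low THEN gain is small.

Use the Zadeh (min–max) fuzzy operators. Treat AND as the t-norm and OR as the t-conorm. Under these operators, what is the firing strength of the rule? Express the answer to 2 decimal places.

firing strength: tight=0.18, low=0.25; AND[min(a, b)] → w = 0.18

0.18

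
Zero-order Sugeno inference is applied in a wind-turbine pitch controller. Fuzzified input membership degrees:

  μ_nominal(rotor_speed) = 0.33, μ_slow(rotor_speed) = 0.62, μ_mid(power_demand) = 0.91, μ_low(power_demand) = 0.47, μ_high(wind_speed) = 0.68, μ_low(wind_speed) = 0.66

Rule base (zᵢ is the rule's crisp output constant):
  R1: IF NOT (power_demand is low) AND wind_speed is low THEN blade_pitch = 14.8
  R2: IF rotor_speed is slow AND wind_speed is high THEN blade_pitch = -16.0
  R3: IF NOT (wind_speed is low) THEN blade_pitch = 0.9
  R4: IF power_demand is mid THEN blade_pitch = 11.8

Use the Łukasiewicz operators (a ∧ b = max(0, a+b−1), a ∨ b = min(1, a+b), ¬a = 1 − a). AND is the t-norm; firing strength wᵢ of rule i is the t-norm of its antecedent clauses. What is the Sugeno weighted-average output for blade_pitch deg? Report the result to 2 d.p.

R1 (z=14.8): ¬low=1−0.47=0.53, low=0.66; AND[max(0, a+b−1)] → w = 0.19
R2 (z=-16.0): slow=0.62, high=0.68; AND[max(0, a+b−1)] → w = 0.30
R3 (z=0.9): ¬low=1−0.66=0.34 → w = 0.34
R4 (z=11.8): mid=0.91 → w = 0.91
Weighted average = (0.19·14.8 + 0.30·-16.0 + 0.34·0.9 + 0.91·11.8) / (0.19 + 0.30 + 0.34 + 0.91)
  = 9.0560 / 1.7400 = 5.20

5.20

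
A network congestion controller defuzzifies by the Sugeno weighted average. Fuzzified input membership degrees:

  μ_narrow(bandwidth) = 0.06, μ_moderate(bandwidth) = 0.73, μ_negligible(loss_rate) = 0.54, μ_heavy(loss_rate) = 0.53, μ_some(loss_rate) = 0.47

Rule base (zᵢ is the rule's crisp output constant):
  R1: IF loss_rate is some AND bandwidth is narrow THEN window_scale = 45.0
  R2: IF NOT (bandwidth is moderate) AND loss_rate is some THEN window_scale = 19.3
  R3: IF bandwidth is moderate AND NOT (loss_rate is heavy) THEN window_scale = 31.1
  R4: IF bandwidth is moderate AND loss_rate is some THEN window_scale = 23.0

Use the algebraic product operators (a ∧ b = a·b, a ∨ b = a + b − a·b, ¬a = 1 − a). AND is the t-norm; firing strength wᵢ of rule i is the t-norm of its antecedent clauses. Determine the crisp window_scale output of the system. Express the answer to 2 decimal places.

26.48

R1 (z=45.0): some=0.47, narrow=0.06; AND[a·b] → w = 0.0282
R2 (z=19.3): ¬moderate=1−0.73=0.27, some=0.47; AND[a·b] → w = 0.1269
R3 (z=31.1): moderate=0.73, ¬heavy=1−0.53=0.47; AND[a·b] → w = 0.3431
R4 (z=23.0): moderate=0.73, some=0.47; AND[a·b] → w = 0.3431
Weighted average = (0.0282·45.0 + 0.1269·19.3 + 0.3431·31.1 + 0.3431·23.0) / (0.0282 + 0.1269 + 0.3431 + 0.3431)
  = 22.2799 / 0.8413 = 26.48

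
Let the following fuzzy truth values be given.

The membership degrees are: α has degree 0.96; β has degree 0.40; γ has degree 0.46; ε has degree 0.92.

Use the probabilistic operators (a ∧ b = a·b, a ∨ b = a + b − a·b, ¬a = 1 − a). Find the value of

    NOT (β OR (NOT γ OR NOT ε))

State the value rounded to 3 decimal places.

NOT γ = 1 − 0.4600 = 0.5400
NOT ε = 1 − 0.9200 = 0.0800
NOT γ OR NOT ε = a + b − a·b on (0.5400, 0.0800) = 0.5768
β OR (NOT γ OR NOT ε) = a + b − a·b on (0.4000, 0.5768) = 0.7461
NOT (β OR (NOT γ OR NOT ε)) = 1 − 0.7461 = 0.2539

0.254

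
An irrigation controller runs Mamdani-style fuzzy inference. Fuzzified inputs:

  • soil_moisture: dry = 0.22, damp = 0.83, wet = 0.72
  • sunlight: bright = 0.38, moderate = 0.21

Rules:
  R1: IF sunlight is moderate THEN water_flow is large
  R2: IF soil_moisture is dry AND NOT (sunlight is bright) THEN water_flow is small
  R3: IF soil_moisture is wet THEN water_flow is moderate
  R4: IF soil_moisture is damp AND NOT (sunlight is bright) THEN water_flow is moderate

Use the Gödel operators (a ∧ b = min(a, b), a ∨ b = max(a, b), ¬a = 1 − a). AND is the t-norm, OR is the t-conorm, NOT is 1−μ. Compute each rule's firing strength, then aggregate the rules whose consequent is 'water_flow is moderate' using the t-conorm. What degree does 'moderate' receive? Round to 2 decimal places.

R1: moderate=0.21 → w = 0.21
R2: dry=0.22, ¬bright=1−0.38=0.62; AND[min(a, b)] → w = 0.22
R3: wet=0.72 → w = 0.72
R4: damp=0.83, ¬bright=1−0.38=0.62; AND[min(a, b)] → w = 0.62
Rules with consequent 'moderate': {R3, R4} → strengths 0.72, 0.62
Aggregate via t-conorm [max(a, b)]: 0.72

0.72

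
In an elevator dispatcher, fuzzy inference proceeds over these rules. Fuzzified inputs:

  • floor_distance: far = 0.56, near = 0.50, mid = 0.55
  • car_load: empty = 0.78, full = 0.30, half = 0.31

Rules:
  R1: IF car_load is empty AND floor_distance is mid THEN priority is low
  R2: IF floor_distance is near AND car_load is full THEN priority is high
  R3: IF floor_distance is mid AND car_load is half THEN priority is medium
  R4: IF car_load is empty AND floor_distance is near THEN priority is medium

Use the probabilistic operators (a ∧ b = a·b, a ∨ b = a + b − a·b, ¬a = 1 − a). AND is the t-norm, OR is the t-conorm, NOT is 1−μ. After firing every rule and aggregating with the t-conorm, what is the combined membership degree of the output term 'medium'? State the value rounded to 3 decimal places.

0.494

R1: empty=0.78, mid=0.55; AND[a·b] → w = 0.4290
R2: near=0.50, full=0.30; AND[a·b] → w = 0.1500
R3: mid=0.55, half=0.31; AND[a·b] → w = 0.1705
R4: empty=0.78, near=0.50; AND[a·b] → w = 0.3900
Rules with consequent 'medium': {R3, R4} → strengths 0.1705, 0.3900
Aggregate via t-conorm [a + b − a·b]: 0.4940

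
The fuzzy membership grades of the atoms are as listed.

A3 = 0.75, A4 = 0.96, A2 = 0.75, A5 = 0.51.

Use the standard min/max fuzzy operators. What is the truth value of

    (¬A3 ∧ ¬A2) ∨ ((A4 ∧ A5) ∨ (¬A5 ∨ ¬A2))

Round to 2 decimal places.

¬A3 = 1 − 0.75 = 0.25
¬A2 = 1 − 0.75 = 0.25
¬A3 ∧ ¬A2 = min(a, b) on (0.25, 0.25) = 0.25
A4 ∧ A5 = min(a, b) on (0.96, 0.51) = 0.51
¬A5 = 1 − 0.51 = 0.49
¬A2 = 1 − 0.75 = 0.25
¬A5 ∨ ¬A2 = max(a, b) on (0.49, 0.25) = 0.49
(A4 ∧ A5) ∨ (¬A5 ∨ ¬A2) = max(a, b) on (0.51, 0.49) = 0.51
(¬A3 ∧ ¬A2) ∨ ((A4 ∧ A5) ∨ (¬A5 ∨ ¬A2)) = max(a, b) on (0.25, 0.51) = 0.51

0.51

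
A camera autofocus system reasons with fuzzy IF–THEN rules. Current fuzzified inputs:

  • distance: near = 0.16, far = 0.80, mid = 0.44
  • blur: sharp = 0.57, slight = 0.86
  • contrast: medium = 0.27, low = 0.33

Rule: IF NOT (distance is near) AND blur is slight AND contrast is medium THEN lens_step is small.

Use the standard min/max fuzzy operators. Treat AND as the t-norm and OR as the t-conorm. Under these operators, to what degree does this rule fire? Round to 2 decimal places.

firing strength: ¬near=1−0.16=0.84, slight=0.86, medium=0.27; AND[min(a, b)] → w = 0.27

0.27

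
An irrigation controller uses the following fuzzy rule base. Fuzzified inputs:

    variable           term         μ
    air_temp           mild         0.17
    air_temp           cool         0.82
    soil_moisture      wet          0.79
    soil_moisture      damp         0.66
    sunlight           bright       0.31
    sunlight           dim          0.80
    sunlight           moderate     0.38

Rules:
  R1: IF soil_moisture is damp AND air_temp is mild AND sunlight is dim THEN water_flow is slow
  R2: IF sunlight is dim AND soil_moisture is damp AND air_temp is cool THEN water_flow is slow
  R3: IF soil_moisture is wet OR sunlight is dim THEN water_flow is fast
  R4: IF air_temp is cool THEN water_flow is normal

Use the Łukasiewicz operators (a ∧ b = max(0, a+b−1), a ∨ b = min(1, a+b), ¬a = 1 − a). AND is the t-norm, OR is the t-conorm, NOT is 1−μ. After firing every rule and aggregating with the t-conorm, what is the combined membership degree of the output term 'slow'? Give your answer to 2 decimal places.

R1: damp=0.66, mild=0.17, dim=0.80; AND[max(0, a+b−1)] → w = 0.00
R2: dim=0.80, damp=0.66, cool=0.82; AND[max(0, a+b−1)] → w = 0.28
R3: wet=0.79, dim=0.80; OR[min(1, a+b)] → w = 1.00
R4: cool=0.82 → w = 0.82
Rules with consequent 'slow': {R1, R2} → strengths 0.00, 0.28
Aggregate via t-conorm [min(1, a+b)]: 0.28

0.28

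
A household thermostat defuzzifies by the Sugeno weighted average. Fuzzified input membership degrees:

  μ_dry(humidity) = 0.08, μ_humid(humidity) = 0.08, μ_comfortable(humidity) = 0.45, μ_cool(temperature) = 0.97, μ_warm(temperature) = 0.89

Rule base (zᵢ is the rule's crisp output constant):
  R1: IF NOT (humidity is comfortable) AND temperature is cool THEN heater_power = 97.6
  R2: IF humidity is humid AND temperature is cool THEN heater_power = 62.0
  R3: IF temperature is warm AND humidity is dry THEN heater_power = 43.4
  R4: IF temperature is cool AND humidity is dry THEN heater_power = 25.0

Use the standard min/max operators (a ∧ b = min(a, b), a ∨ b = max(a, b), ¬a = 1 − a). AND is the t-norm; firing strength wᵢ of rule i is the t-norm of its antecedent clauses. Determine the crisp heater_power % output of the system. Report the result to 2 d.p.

R1 (z=97.6): ¬comfortable=1−0.45=0.55, cool=0.97; AND[min(a, b)] → w = 0.55
R2 (z=62.0): humid=0.08, cool=0.97; AND[min(a, b)] → w = 0.08
R3 (z=43.4): warm=0.89, dry=0.08; AND[min(a, b)] → w = 0.08
R4 (z=25.0): cool=0.97, dry=0.08; AND[min(a, b)] → w = 0.08
Weighted average = (0.55·97.6 + 0.08·62.0 + 0.08·43.4 + 0.08·25.0) / (0.55 + 0.08 + 0.08 + 0.08)
  = 64.1120 / 0.7900 = 81.15

81.15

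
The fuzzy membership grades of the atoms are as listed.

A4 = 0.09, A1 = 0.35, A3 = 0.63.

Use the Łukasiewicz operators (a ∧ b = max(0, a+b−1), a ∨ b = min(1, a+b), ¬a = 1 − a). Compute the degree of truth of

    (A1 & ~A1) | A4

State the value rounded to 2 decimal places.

0.09

~A1 = 1 − 0.35 = 0.65
A1 & ~A1 = max(0, a+b−1) on (0.35, 0.65) = 0.00
(A1 & ~A1) | A4 = min(1, a+b) on (0.00, 0.09) = 0.09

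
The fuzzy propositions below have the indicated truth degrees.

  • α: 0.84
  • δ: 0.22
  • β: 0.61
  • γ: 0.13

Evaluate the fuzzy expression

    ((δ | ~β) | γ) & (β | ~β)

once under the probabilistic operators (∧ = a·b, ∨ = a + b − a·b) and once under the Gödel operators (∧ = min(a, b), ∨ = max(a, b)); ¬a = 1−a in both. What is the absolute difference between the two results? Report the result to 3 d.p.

Under probabilistic:
  ~β = 1 − 0.6100 = 0.3900
  δ | ~β = a + b − a·b on (0.2200, 0.3900) = 0.5242
  (δ | ~β) | γ = a + b − a·b on (0.5242, 0.1300) = 0.5861
  ~β = 1 − 0.6100 = 0.3900
  β | ~β = a + b − a·b on (0.6100, 0.3900) = 0.7621
  ((δ | ~β) | γ) & (β | ~β) = a·b on (0.5861, 0.7621) = 0.4466
  → value = 0.4466
Under Gödel:
  ~β = 1 − 0.61 = 0.39
  δ | ~β = max(a, b) on (0.22, 0.39) = 0.39
  (δ | ~β) | γ = max(a, b) on (0.39, 0.13) = 0.39
  ~β = 1 − 0.61 = 0.39
  β | ~β = max(a, b) on (0.61, 0.39) = 0.61
  ((δ | ~β) | γ) & (β | ~β) = min(a, b) on (0.39, 0.61) = 0.39
  → value = 0.3900
|0.4466 − 0.3900| = 0.057

0.057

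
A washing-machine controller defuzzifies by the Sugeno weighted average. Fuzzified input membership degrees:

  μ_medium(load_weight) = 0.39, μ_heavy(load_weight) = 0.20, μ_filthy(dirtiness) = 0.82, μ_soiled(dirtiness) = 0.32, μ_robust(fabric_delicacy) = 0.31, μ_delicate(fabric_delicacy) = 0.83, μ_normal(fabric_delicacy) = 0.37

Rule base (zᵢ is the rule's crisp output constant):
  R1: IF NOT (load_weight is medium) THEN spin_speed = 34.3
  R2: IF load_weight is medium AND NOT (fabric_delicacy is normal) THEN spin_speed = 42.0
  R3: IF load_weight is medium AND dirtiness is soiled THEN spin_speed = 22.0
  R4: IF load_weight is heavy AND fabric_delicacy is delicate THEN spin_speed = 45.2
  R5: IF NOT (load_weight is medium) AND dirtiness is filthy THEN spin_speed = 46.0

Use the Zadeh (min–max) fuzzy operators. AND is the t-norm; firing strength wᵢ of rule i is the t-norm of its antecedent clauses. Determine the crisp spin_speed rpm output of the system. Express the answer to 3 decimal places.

R1 (z=34.3): ¬medium=1−0.39=0.61 → w = 0.61
R2 (z=42.0): medium=0.39, ¬normal=1−0.37=0.63; AND[min(a, b)] → w = 0.39
R3 (z=22.0): medium=0.39, soiled=0.32; AND[min(a, b)] → w = 0.32
R4 (z=45.2): heavy=0.20, delicate=0.83; AND[min(a, b)] → w = 0.20
R5 (z=46.0): ¬medium=1−0.39=0.61, filthy=0.82; AND[min(a, b)] → w = 0.61
Weighted average = (0.61·34.3 + 0.39·42.0 + 0.32·22.0 + 0.20·45.2 + 0.61·46.0) / (0.61 + 0.39 + 0.32 + 0.20 + 0.61)
  = 81.4430 / 2.1300 = 38.236

38.236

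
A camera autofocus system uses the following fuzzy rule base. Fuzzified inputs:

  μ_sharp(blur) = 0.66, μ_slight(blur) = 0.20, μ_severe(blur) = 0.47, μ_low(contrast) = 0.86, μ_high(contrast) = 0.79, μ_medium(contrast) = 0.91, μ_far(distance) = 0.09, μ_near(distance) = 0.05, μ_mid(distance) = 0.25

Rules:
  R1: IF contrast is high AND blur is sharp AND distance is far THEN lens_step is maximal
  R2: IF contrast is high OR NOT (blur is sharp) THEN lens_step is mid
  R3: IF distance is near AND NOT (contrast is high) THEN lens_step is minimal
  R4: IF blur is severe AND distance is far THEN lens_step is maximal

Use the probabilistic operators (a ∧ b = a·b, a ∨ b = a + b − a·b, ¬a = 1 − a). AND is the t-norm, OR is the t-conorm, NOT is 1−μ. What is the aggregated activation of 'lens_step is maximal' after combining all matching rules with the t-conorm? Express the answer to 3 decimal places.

0.087

R1: high=0.79, sharp=0.66, far=0.09; AND[a·b] → w = 0.0469
R2: high=0.79, ¬sharp=1−0.66=0.34; OR[a + b − a·b] → w = 0.8614
R3: near=0.05, ¬high=1−0.79=0.21; AND[a·b] → w = 0.0105
R4: severe=0.47, far=0.09; AND[a·b] → w = 0.0423
Rules with consequent 'maximal': {R1, R4} → strengths 0.0469, 0.0423
Aggregate via t-conorm [a + b − a·b]: 0.0872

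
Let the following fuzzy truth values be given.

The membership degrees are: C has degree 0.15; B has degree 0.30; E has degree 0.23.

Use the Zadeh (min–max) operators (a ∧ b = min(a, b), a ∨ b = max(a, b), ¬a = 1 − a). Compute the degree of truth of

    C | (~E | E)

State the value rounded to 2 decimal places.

~E = 1 − 0.23 = 0.77
~E | E = max(a, b) on (0.77, 0.23) = 0.77
C | (~E | E) = max(a, b) on (0.15, 0.77) = 0.77

0.77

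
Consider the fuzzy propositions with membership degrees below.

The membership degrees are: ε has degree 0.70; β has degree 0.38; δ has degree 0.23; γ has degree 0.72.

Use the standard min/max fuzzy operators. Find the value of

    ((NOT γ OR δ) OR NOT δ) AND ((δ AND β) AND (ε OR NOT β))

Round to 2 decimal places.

0.23

NOT γ = 1 − 0.72 = 0.28
NOT γ OR δ = max(a, b) on (0.28, 0.23) = 0.28
NOT δ = 1 − 0.23 = 0.77
(NOT γ OR δ) OR NOT δ = max(a, b) on (0.28, 0.77) = 0.77
δ AND β = min(a, b) on (0.23, 0.38) = 0.23
NOT β = 1 − 0.38 = 0.62
ε OR NOT β = max(a, b) on (0.70, 0.62) = 0.70
(δ AND β) AND (ε OR NOT β) = min(a, b) on (0.23, 0.70) = 0.23
((NOT γ OR δ) OR NOT δ) AND ((δ AND β) AND (ε OR NOT β)) = min(a, b) on (0.77, 0.23) = 0.23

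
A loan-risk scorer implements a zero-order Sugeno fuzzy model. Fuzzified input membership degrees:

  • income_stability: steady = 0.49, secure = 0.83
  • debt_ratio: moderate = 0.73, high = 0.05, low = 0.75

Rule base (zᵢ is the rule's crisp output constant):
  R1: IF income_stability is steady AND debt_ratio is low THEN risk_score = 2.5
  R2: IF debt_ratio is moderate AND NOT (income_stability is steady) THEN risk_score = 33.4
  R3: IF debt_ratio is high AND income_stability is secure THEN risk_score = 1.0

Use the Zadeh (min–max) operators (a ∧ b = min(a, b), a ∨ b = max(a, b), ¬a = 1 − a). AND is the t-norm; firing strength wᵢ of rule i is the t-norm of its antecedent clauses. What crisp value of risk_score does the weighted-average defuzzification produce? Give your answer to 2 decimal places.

17.44

R1 (z=2.5): steady=0.49, low=0.75; AND[min(a, b)] → w = 0.49
R2 (z=33.4): moderate=0.73, ¬steady=1−0.49=0.51; AND[min(a, b)] → w = 0.51
R3 (z=1.0): high=0.05, secure=0.83; AND[min(a, b)] → w = 0.05
Weighted average = (0.49·2.5 + 0.51·33.4 + 0.05·1.0) / (0.49 + 0.51 + 0.05)
  = 18.3090 / 1.0500 = 17.44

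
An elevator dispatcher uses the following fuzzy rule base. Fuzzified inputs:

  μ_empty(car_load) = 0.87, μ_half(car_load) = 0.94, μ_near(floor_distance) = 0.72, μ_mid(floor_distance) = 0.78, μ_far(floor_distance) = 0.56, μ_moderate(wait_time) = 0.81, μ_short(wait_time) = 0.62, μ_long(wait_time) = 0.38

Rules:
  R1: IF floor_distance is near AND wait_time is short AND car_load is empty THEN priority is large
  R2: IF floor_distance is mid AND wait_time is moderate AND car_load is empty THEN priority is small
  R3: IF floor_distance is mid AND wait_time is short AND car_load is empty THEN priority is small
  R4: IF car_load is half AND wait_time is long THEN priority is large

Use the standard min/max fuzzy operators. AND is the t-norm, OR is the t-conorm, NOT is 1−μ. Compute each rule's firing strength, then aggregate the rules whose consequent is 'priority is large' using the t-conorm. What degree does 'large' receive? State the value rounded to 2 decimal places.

0.62

R1: near=0.72, short=0.62, empty=0.87; AND[min(a, b)] → w = 0.62
R2: mid=0.78, moderate=0.81, empty=0.87; AND[min(a, b)] → w = 0.78
R3: mid=0.78, short=0.62, empty=0.87; AND[min(a, b)] → w = 0.62
R4: half=0.94, long=0.38; AND[min(a, b)] → w = 0.38
Rules with consequent 'large': {R1, R4} → strengths 0.62, 0.38
Aggregate via t-conorm [max(a, b)]: 0.62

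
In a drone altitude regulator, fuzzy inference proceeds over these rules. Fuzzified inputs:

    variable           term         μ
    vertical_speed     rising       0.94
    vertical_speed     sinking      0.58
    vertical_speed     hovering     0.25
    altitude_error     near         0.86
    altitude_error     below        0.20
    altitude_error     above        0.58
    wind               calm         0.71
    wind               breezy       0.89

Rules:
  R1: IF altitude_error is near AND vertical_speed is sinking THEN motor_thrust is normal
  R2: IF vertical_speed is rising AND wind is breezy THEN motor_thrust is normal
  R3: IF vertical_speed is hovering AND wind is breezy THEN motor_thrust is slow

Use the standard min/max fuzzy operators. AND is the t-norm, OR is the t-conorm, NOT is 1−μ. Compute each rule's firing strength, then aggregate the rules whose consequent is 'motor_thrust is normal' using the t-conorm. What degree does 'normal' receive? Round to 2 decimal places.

0.89

R1: near=0.86, sinking=0.58; AND[min(a, b)] → w = 0.58
R2: rising=0.94, breezy=0.89; AND[min(a, b)] → w = 0.89
R3: hovering=0.25, breezy=0.89; AND[min(a, b)] → w = 0.25
Rules with consequent 'normal': {R1, R2} → strengths 0.58, 0.89
Aggregate via t-conorm [max(a, b)]: 0.89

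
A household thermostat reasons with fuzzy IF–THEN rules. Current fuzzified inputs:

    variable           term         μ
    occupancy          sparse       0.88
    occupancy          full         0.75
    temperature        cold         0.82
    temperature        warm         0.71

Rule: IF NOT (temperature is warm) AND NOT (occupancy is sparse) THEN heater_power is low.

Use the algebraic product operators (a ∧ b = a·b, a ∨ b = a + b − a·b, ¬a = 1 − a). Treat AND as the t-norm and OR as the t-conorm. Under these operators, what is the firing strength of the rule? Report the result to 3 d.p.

0.035

firing strength: ¬warm=1−0.71=0.29, ¬sparse=1−0.88=0.12; AND[a·b] → w = 0.0348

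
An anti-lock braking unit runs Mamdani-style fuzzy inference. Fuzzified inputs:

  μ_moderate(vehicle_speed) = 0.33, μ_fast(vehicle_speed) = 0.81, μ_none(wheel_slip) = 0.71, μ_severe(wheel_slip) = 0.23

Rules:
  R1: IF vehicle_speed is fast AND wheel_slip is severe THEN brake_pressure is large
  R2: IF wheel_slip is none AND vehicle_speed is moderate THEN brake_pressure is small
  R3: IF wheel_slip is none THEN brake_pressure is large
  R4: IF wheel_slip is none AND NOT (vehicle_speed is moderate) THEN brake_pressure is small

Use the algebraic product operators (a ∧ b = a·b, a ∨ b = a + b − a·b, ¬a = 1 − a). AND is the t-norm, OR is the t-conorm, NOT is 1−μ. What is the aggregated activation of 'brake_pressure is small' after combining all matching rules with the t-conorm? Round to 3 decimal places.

0.599

R1: fast=0.81, severe=0.23; AND[a·b] → w = 0.1863
R2: none=0.71, moderate=0.33; AND[a·b] → w = 0.2343
R3: none=0.71 → w = 0.7100
R4: none=0.71, ¬moderate=1−0.33=0.67; AND[a·b] → w = 0.4757
Rules with consequent 'small': {R2, R4} → strengths 0.2343, 0.4757
Aggregate via t-conorm [a + b − a·b]: 0.5985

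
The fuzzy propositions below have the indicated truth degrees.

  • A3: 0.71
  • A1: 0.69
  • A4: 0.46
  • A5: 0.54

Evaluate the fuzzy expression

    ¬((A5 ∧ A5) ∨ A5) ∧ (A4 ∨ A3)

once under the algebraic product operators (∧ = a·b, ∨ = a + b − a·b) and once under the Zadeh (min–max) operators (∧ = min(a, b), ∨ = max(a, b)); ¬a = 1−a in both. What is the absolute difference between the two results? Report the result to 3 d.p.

Under algebraic product:
  A5 ∧ A5 = a·b on (0.5400, 0.5400) = 0.2916
  (A5 ∧ A5) ∨ A5 = a + b − a·b on (0.2916, 0.5400) = 0.6741
  ¬((A5 ∧ A5) ∨ A5) = 1 − 0.6741 = 0.3259
  A4 ∨ A3 = a + b − a·b on (0.4600, 0.7100) = 0.8434
  ¬((A5 ∧ A5) ∨ A5) ∧ (A4 ∨ A3) = a·b on (0.3259, 0.8434) = 0.2748
  → value = 0.2748
Under Zadeh (min–max):
  A5 ∧ A5 = min(a, b) on (0.54, 0.54) = 0.54
  (A5 ∧ A5) ∨ A5 = max(a, b) on (0.54, 0.54) = 0.54
  ¬((A5 ∧ A5) ∨ A5) = 1 − 0.54 = 0.46
  A4 ∨ A3 = max(a, b) on (0.46, 0.71) = 0.71
  ¬((A5 ∧ A5) ∨ A5) ∧ (A4 ∨ A3) = min(a, b) on (0.46, 0.71) = 0.46
  → value = 0.4600
|0.2748 − 0.4600| = 0.185

0.185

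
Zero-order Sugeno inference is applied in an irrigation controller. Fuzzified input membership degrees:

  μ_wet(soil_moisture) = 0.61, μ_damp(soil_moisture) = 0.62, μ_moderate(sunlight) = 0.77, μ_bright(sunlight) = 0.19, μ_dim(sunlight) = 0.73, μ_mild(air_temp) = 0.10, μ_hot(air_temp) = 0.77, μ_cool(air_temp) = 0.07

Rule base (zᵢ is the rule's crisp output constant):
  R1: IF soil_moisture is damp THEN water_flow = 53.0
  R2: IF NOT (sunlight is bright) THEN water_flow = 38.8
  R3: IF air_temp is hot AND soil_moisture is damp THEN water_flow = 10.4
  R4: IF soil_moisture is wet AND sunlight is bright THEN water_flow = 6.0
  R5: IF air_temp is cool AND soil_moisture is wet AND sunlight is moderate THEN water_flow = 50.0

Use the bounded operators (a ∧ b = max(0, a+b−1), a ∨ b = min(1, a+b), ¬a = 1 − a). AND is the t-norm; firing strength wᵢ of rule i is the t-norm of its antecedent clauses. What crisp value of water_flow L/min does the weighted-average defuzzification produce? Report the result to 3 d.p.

37.552

R1 (z=53.0): damp=0.62 → w = 0.62
R2 (z=38.8): ¬bright=1−0.19=0.81 → w = 0.81
R3 (z=10.4): hot=0.77, damp=0.62; AND[max(0, a+b−1)] → w = 0.39
R4 (z=6.0): wet=0.61, bright=0.19; AND[max(0, a+b−1)] → w = 0.00
R5 (z=50.0): cool=0.07, wet=0.61, moderate=0.77; AND[max(0, a+b−1)] → w = 0.00
Weighted average = (0.62·53.0 + 0.81·38.8 + 0.39·10.4 + 0.00·6.0 + 0.00·50.0) / (0.62 + 0.81 + 0.39 + 0.00 + 0.00)
  = 68.3440 / 1.8200 = 37.552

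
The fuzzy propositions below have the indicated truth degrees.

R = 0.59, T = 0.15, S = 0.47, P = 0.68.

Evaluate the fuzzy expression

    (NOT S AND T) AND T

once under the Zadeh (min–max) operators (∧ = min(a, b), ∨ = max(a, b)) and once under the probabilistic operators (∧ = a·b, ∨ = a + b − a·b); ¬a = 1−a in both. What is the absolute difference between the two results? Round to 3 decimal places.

0.138

Under Zadeh (min–max):
  NOT S = 1 − 0.47 = 0.53
  NOT S AND T = min(a, b) on (0.53, 0.15) = 0.15
  (NOT S AND T) AND T = min(a, b) on (0.15, 0.15) = 0.15
  → value = 0.1500
Under probabilistic:
  NOT S = 1 − 0.4700 = 0.5300
  NOT S AND T = a·b on (0.5300, 0.1500) = 0.0795
  (NOT S AND T) AND T = a·b on (0.0795, 0.1500) = 0.0119
  → value = 0.0119
|0.1500 − 0.0119| = 0.138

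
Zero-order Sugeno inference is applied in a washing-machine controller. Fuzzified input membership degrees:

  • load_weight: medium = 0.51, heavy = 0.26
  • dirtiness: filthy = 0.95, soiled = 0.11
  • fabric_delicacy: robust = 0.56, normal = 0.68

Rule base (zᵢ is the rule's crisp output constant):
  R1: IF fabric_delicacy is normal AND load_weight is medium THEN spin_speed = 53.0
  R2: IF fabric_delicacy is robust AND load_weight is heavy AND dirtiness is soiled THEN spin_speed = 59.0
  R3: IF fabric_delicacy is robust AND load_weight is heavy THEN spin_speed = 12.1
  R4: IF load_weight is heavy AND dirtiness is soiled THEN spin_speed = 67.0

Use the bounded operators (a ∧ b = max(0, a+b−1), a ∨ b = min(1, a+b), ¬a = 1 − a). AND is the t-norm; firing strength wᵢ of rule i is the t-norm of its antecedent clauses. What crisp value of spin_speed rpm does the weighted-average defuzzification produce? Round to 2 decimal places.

R1 (z=53.0): normal=0.68, medium=0.51; AND[max(0, a+b−1)] → w = 0.19
R2 (z=59.0): robust=0.56, heavy=0.26, soiled=0.11; AND[max(0, a+b−1)] → w = 0.00
R3 (z=12.1): robust=0.56, heavy=0.26; AND[max(0, a+b−1)] → w = 0.00
R4 (z=67.0): heavy=0.26, soiled=0.11; AND[max(0, a+b−1)] → w = 0.00
Weighted average = (0.19·53.0 + 0.00·59.0 + 0.00·12.1 + 0.00·67.0) / (0.19 + 0.00 + 0.00 + 0.00)
  = 10.0700 / 0.1900 = 53.00

53.00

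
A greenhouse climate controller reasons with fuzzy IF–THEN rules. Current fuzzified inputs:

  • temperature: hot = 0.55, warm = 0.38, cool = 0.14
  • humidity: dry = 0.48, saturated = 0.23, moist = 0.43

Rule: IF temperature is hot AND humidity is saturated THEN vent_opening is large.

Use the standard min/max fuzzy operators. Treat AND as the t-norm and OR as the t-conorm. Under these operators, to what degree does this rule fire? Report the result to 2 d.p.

0.23

firing strength: hot=0.55, saturated=0.23; AND[min(a, b)] → w = 0.23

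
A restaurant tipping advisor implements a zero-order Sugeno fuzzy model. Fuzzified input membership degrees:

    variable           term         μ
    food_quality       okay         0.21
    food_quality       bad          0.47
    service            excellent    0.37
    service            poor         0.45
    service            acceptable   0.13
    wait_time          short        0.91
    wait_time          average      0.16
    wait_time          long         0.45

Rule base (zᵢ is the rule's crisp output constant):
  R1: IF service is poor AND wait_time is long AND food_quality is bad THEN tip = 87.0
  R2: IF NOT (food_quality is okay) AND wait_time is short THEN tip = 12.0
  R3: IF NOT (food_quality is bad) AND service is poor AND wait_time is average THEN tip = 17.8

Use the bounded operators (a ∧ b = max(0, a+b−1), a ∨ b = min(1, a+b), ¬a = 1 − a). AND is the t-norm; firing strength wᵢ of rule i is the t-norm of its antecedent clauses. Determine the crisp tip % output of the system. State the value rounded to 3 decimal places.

12.000

R1 (z=87.0): poor=0.45, long=0.45, bad=0.47; AND[max(0, a+b−1)] → w = 0.00
R2 (z=12.0): ¬okay=1−0.21=0.79, short=0.91; AND[max(0, a+b−1)] → w = 0.70
R3 (z=17.8): ¬bad=1−0.47=0.53, poor=0.45, average=0.16; AND[max(0, a+b−1)] → w = 0.00
Weighted average = (0.00·87.0 + 0.70·12.0 + 0.00·17.8) / (0.00 + 0.70 + 0.00)
  = 8.4000 / 0.7000 = 12.000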